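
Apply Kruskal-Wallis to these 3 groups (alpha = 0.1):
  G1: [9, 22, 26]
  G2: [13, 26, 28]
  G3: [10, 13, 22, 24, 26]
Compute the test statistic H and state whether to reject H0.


Step 1: Combine all N = 11 observations and assign midranks.
sorted (value, group, rank): (9,G1,1), (10,G3,2), (13,G2,3.5), (13,G3,3.5), (22,G1,5.5), (22,G3,5.5), (24,G3,7), (26,G1,9), (26,G2,9), (26,G3,9), (28,G2,11)
Step 2: Sum ranks within each group.
R_1 = 15.5 (n_1 = 3)
R_2 = 23.5 (n_2 = 3)
R_3 = 27 (n_3 = 5)
Step 3: H = 12/(N(N+1)) * sum(R_i^2/n_i) - 3(N+1)
     = 12/(11*12) * (15.5^2/3 + 23.5^2/3 + 27^2/5) - 3*12
     = 0.090909 * 409.967 - 36
     = 1.269697.
Step 4: Ties present; correction factor C = 1 - 36/(11^3 - 11) = 0.972727. Corrected H = 1.269697 / 0.972727 = 1.305296.
Step 5: Under H0, H ~ chi^2(2); p-value = 0.520665.
Step 6: alpha = 0.1. fail to reject H0.

H = 1.3053, df = 2, p = 0.520665, fail to reject H0.


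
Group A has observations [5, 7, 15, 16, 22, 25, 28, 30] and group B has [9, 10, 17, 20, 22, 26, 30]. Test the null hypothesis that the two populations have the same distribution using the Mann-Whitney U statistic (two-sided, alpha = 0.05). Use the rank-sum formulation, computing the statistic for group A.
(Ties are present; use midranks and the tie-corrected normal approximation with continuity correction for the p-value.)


Step 1: Combine and sort all 15 observations; assign midranks.
sorted (value, group): (5,X), (7,X), (9,Y), (10,Y), (15,X), (16,X), (17,Y), (20,Y), (22,X), (22,Y), (25,X), (26,Y), (28,X), (30,X), (30,Y)
ranks: 5->1, 7->2, 9->3, 10->4, 15->5, 16->6, 17->7, 20->8, 22->9.5, 22->9.5, 25->11, 26->12, 28->13, 30->14.5, 30->14.5
Step 2: Rank sum for X: R1 = 1 + 2 + 5 + 6 + 9.5 + 11 + 13 + 14.5 = 62.
Step 3: U_X = R1 - n1(n1+1)/2 = 62 - 8*9/2 = 62 - 36 = 26.
       U_Y = n1*n2 - U_X = 56 - 26 = 30.
Step 4: Ties are present, so use the tie-corrected normal approximation (with continuity correction) for the p-value.
Step 5: p-value = 0.861942; compare to alpha = 0.05. fail to reject H0.

U_X = 26, p = 0.861942, fail to reject H0 at alpha = 0.05.


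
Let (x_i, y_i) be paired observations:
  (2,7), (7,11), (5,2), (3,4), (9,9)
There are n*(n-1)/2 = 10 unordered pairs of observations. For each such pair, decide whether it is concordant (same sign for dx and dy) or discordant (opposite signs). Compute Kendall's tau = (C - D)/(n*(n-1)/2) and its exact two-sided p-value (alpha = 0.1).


Step 1: Enumerate the 10 unordered pairs (i,j) with i<j and classify each by sign(x_j-x_i) * sign(y_j-y_i).
  (1,2):dx=+5,dy=+4->C; (1,3):dx=+3,dy=-5->D; (1,4):dx=+1,dy=-3->D; (1,5):dx=+7,dy=+2->C
  (2,3):dx=-2,dy=-9->C; (2,4):dx=-4,dy=-7->C; (2,5):dx=+2,dy=-2->D; (3,4):dx=-2,dy=+2->D
  (3,5):dx=+4,dy=+7->C; (4,5):dx=+6,dy=+5->C
Step 2: C = 6, D = 4, total pairs = 10.
Step 3: tau = (C - D)/(n(n-1)/2) = (6 - 4)/10 = 0.200000.
Step 4: Exact two-sided p-value (enumerate n! = 120 permutations of y under H0): p = 0.816667.
Step 5: alpha = 0.1. fail to reject H0.

tau_b = 0.2000 (C=6, D=4), p = 0.816667, fail to reject H0.


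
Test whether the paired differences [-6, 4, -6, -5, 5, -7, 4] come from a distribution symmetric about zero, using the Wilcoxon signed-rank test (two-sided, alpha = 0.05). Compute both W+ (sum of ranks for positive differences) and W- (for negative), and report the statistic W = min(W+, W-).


Step 1: Drop any zero differences (none here) and take |d_i|.
|d| = [6, 4, 6, 5, 5, 7, 4]
Step 2: Midrank |d_i| (ties get averaged ranks).
ranks: |6|->5.5, |4|->1.5, |6|->5.5, |5|->3.5, |5|->3.5, |7|->7, |4|->1.5
Step 3: Attach original signs; sum ranks with positive sign and with negative sign.
W+ = 1.5 + 3.5 + 1.5 = 6.5
W- = 5.5 + 5.5 + 3.5 + 7 = 21.5
(Check: W+ + W- = 28 should equal n(n+1)/2 = 28.)
Step 4: Test statistic W = min(W+, W-) = 6.5.
Step 5: Ties in |d|, so use the tie-corrected normal approximation.
        E[W] = n(n+1)/4 = 7*8/4 = 14.
        Tie groups: |d|=4 (t=2), |d|=5 (t=2), |d|=6 (t=2); sum(t^3 - t) = 18.
        Var[W] = n(n+1)(2n+1)/24 - sum(t^3-t)/48 = 840/24 - 18/48 = 34.625.
        z = (W - E[W]) / sqrt(Var[W]) = (6.5 - 14) / 5.8843 = -1.2746.
        Two-sided p = 2*Phi(z) = 0.202459.
Step 6: alpha = 0.05. fail to reject H0.

W+ = 6.5, W- = 21.5, W = min = 6.5, p = 0.202459, fail to reject H0.


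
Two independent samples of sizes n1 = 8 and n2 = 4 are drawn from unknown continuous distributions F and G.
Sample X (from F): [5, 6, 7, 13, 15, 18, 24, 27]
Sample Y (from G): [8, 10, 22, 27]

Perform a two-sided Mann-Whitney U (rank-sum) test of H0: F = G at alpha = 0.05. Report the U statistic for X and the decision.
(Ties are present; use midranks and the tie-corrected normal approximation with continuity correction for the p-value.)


Step 1: Combine and sort all 12 observations; assign midranks.
sorted (value, group): (5,X), (6,X), (7,X), (8,Y), (10,Y), (13,X), (15,X), (18,X), (22,Y), (24,X), (27,X), (27,Y)
ranks: 5->1, 6->2, 7->3, 8->4, 10->5, 13->6, 15->7, 18->8, 22->9, 24->10, 27->11.5, 27->11.5
Step 2: Rank sum for X: R1 = 1 + 2 + 3 + 6 + 7 + 8 + 10 + 11.5 = 48.5.
Step 3: U_X = R1 - n1(n1+1)/2 = 48.5 - 8*9/2 = 48.5 - 36 = 12.5.
       U_Y = n1*n2 - U_X = 32 - 12.5 = 19.5.
Step 4: Ties are present, so use the tie-corrected normal approximation (with continuity correction) for the p-value.
Step 5: p-value = 0.609759; compare to alpha = 0.05. fail to reject H0.

U_X = 12.5, p = 0.609759, fail to reject H0 at alpha = 0.05.


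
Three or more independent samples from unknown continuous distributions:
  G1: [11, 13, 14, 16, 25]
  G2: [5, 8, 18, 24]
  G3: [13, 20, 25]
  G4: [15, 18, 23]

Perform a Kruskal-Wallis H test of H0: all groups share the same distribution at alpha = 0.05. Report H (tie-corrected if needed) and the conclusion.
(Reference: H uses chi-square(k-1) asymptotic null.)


Step 1: Combine all N = 15 observations and assign midranks.
sorted (value, group, rank): (5,G2,1), (8,G2,2), (11,G1,3), (13,G1,4.5), (13,G3,4.5), (14,G1,6), (15,G4,7), (16,G1,8), (18,G2,9.5), (18,G4,9.5), (20,G3,11), (23,G4,12), (24,G2,13), (25,G1,14.5), (25,G3,14.5)
Step 2: Sum ranks within each group.
R_1 = 36 (n_1 = 5)
R_2 = 25.5 (n_2 = 4)
R_3 = 30 (n_3 = 3)
R_4 = 28.5 (n_4 = 3)
Step 3: H = 12/(N(N+1)) * sum(R_i^2/n_i) - 3(N+1)
     = 12/(15*16) * (36^2/5 + 25.5^2/4 + 30^2/3 + 28.5^2/3) - 3*16
     = 0.050000 * 992.513 - 48
     = 1.625625.
Step 4: Ties present; correction factor C = 1 - 18/(15^3 - 15) = 0.994643. Corrected H = 1.625625 / 0.994643 = 1.634381.
Step 5: Under H0, H ~ chi^2(3); p-value = 0.651620.
Step 6: alpha = 0.05. fail to reject H0.

H = 1.6344, df = 3, p = 0.651620, fail to reject H0.


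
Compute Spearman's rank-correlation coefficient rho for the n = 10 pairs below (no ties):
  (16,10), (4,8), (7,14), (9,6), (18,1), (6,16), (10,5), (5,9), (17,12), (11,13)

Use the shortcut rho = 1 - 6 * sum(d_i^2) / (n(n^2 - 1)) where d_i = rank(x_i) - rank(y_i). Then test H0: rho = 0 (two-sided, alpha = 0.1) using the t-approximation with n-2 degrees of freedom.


Step 1: Rank x and y separately (midranks; no ties here).
rank(x): 16->8, 4->1, 7->4, 9->5, 18->10, 6->3, 10->6, 5->2, 17->9, 11->7
rank(y): 10->6, 8->4, 14->9, 6->3, 1->1, 16->10, 5->2, 9->5, 12->7, 13->8
Step 2: d_i = R_x(i) - R_y(i); compute d_i^2.
  (8-6)^2=4, (1-4)^2=9, (4-9)^2=25, (5-3)^2=4, (10-1)^2=81, (3-10)^2=49, (6-2)^2=16, (2-5)^2=9, (9-7)^2=4, (7-8)^2=1
sum(d^2) = 202.
Step 3: rho = 1 - 6*202 / (10*(10^2 - 1)) = 1 - 1212/990 = -0.224242.
Step 4: Under H0, t = rho * sqrt((n-2)/(1-rho^2)) = -0.6508 ~ t(8).
Step 5: Two-sided p-value from the t-distribution with 8 df = 0.533401.
Step 6: alpha = 0.1. fail to reject H0.

rho = -0.2242, p = 0.533401, fail to reject H0 at alpha = 0.1.


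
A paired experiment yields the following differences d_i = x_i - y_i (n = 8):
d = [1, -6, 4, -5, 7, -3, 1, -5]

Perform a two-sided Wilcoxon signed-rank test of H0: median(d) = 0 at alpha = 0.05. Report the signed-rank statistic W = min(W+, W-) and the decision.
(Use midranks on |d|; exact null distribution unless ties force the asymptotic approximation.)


Step 1: Drop any zero differences (none here) and take |d_i|.
|d| = [1, 6, 4, 5, 7, 3, 1, 5]
Step 2: Midrank |d_i| (ties get averaged ranks).
ranks: |1|->1.5, |6|->7, |4|->4, |5|->5.5, |7|->8, |3|->3, |1|->1.5, |5|->5.5
Step 3: Attach original signs; sum ranks with positive sign and with negative sign.
W+ = 1.5 + 4 + 8 + 1.5 = 15
W- = 7 + 5.5 + 3 + 5.5 = 21
(Check: W+ + W- = 36 should equal n(n+1)/2 = 36.)
Step 4: Test statistic W = min(W+, W-) = 15.
Step 5: Ties in |d|, so use the tie-corrected normal approximation.
        E[W] = n(n+1)/4 = 8*9/4 = 18.
        Tie groups: |d|=1 (t=2), |d|=5 (t=2); sum(t^3 - t) = 12.
        Var[W] = n(n+1)(2n+1)/24 - sum(t^3-t)/48 = 1224/24 - 12/48 = 50.75.
        z = (W - E[W]) / sqrt(Var[W]) = (15 - 18) / 7.1239 = -0.4211.
        Two-sided p = 2*Phi(z) = 0.673669.
Step 6: alpha = 0.05. fail to reject H0.

W+ = 15, W- = 21, W = min = 15, p = 0.673669, fail to reject H0.


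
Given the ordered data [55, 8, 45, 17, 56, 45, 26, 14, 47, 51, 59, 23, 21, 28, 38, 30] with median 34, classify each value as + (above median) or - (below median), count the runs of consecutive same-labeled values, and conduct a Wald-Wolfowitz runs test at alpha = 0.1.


Step 1: Compute median = 34; label A = above, B = below.
Labels in order: ABABAABBAAABBBAB  (n_A = 8, n_B = 8)
Step 2: Count runs R = 10.
Step 3: Under H0 (random ordering), E[R] = 2*n_A*n_B/(n_A+n_B) + 1 = 2*8*8/16 + 1 = 9.0000.
        Var[R] = 2*n_A*n_B*(2*n_A*n_B - n_A - n_B) / ((n_A+n_B)^2 * (n_A+n_B-1)) = 14336/3840 = 3.7333.
        SD[R] = 1.9322.
Step 4: Continuity-corrected z = (R - 0.5 - E[R]) / SD[R] = (10 - 0.5 - 9.0000) / 1.9322 = 0.2588.
Step 5: Two-sided p-value via normal approximation = 2*(1 - Phi(|z|)) = 0.795809.
Step 6: alpha = 0.1. fail to reject H0.

R = 10, z = 0.2588, p = 0.795809, fail to reject H0.


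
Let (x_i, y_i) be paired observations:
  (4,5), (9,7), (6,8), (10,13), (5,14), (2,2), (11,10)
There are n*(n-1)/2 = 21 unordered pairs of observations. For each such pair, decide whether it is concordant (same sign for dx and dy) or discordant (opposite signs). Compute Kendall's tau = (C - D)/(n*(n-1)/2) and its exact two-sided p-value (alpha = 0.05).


Step 1: Enumerate the 21 unordered pairs (i,j) with i<j and classify each by sign(x_j-x_i) * sign(y_j-y_i).
  (1,2):dx=+5,dy=+2->C; (1,3):dx=+2,dy=+3->C; (1,4):dx=+6,dy=+8->C; (1,5):dx=+1,dy=+9->C
  (1,6):dx=-2,dy=-3->C; (1,7):dx=+7,dy=+5->C; (2,3):dx=-3,dy=+1->D; (2,4):dx=+1,dy=+6->C
  (2,5):dx=-4,dy=+7->D; (2,6):dx=-7,dy=-5->C; (2,7):dx=+2,dy=+3->C; (3,4):dx=+4,dy=+5->C
  (3,5):dx=-1,dy=+6->D; (3,6):dx=-4,dy=-6->C; (3,7):dx=+5,dy=+2->C; (4,5):dx=-5,dy=+1->D
  (4,6):dx=-8,dy=-11->C; (4,7):dx=+1,dy=-3->D; (5,6):dx=-3,dy=-12->C; (5,7):dx=+6,dy=-4->D
  (6,7):dx=+9,dy=+8->C
Step 2: C = 15, D = 6, total pairs = 21.
Step 3: tau = (C - D)/(n(n-1)/2) = (15 - 6)/21 = 0.428571.
Step 4: Exact two-sided p-value (enumerate n! = 5040 permutations of y under H0): p = 0.238889.
Step 5: alpha = 0.05. fail to reject H0.

tau_b = 0.4286 (C=15, D=6), p = 0.238889, fail to reject H0.


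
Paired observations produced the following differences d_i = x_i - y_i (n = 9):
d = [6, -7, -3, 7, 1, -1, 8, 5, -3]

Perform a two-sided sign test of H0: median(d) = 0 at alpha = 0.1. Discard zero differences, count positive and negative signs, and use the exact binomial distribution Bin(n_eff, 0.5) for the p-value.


Step 1: Discard zero differences. Original n = 9; n_eff = number of nonzero differences = 9.
Nonzero differences (with sign): +6, -7, -3, +7, +1, -1, +8, +5, -3
Step 2: Count signs: positive = 5, negative = 4.
Step 3: Under H0: P(positive) = 0.5, so the number of positives S ~ Bin(9, 0.5).
Step 4: Two-sided exact p-value = sum of Bin(9,0.5) probabilities at or below the observed probability = 1.000000.
Step 5: alpha = 0.1. fail to reject H0.

n_eff = 9, pos = 5, neg = 4, p = 1.000000, fail to reject H0.


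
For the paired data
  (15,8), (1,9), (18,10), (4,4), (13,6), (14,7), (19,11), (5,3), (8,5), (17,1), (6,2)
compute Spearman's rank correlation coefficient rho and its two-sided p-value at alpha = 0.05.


Step 1: Rank x and y separately (midranks; no ties here).
rank(x): 15->8, 1->1, 18->10, 4->2, 13->6, 14->7, 19->11, 5->3, 8->5, 17->9, 6->4
rank(y): 8->8, 9->9, 10->10, 4->4, 6->6, 7->7, 11->11, 3->3, 5->5, 1->1, 2->2
Step 2: d_i = R_x(i) - R_y(i); compute d_i^2.
  (8-8)^2=0, (1-9)^2=64, (10-10)^2=0, (2-4)^2=4, (6-6)^2=0, (7-7)^2=0, (11-11)^2=0, (3-3)^2=0, (5-5)^2=0, (9-1)^2=64, (4-2)^2=4
sum(d^2) = 136.
Step 3: rho = 1 - 6*136 / (11*(11^2 - 1)) = 1 - 816/1320 = 0.381818.
Step 4: Under H0, t = rho * sqrt((n-2)/(1-rho^2)) = 1.2394 ~ t(9).
Step 5: Two-sided p-value from the t-distribution with 9 df = 0.246560.
Step 6: alpha = 0.05. fail to reject H0.

rho = 0.3818, p = 0.246560, fail to reject H0 at alpha = 0.05.


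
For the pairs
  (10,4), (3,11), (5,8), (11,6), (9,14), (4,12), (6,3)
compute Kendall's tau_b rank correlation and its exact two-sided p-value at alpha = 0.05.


Step 1: Enumerate the 21 unordered pairs (i,j) with i<j and classify each by sign(x_j-x_i) * sign(y_j-y_i).
  (1,2):dx=-7,dy=+7->D; (1,3):dx=-5,dy=+4->D; (1,4):dx=+1,dy=+2->C; (1,5):dx=-1,dy=+10->D
  (1,6):dx=-6,dy=+8->D; (1,7):dx=-4,dy=-1->C; (2,3):dx=+2,dy=-3->D; (2,4):dx=+8,dy=-5->D
  (2,5):dx=+6,dy=+3->C; (2,6):dx=+1,dy=+1->C; (2,7):dx=+3,dy=-8->D; (3,4):dx=+6,dy=-2->D
  (3,5):dx=+4,dy=+6->C; (3,6):dx=-1,dy=+4->D; (3,7):dx=+1,dy=-5->D; (4,5):dx=-2,dy=+8->D
  (4,6):dx=-7,dy=+6->D; (4,7):dx=-5,dy=-3->C; (5,6):dx=-5,dy=-2->C; (5,7):dx=-3,dy=-11->C
  (6,7):dx=+2,dy=-9->D
Step 2: C = 8, D = 13, total pairs = 21.
Step 3: tau = (C - D)/(n(n-1)/2) = (8 - 13)/21 = -0.238095.
Step 4: Exact two-sided p-value (enumerate n! = 5040 permutations of y under H0): p = 0.561905.
Step 5: alpha = 0.05. fail to reject H0.

tau_b = -0.2381 (C=8, D=13), p = 0.561905, fail to reject H0.


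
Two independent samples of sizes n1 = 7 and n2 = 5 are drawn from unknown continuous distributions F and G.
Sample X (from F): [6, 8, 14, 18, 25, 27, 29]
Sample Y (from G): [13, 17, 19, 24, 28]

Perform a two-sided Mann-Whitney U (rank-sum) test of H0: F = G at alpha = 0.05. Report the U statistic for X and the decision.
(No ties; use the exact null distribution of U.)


Step 1: Combine and sort all 12 observations; assign midranks.
sorted (value, group): (6,X), (8,X), (13,Y), (14,X), (17,Y), (18,X), (19,Y), (24,Y), (25,X), (27,X), (28,Y), (29,X)
ranks: 6->1, 8->2, 13->3, 14->4, 17->5, 18->6, 19->7, 24->8, 25->9, 27->10, 28->11, 29->12
Step 2: Rank sum for X: R1 = 1 + 2 + 4 + 6 + 9 + 10 + 12 = 44.
Step 3: U_X = R1 - n1(n1+1)/2 = 44 - 7*8/2 = 44 - 28 = 16.
       U_Y = n1*n2 - U_X = 35 - 16 = 19.
Step 4: No ties, so the exact null distribution of U (based on enumerating the C(12,7) = 792 equally likely rank assignments) gives the two-sided p-value.
Step 5: p-value = 0.876263; compare to alpha = 0.05. fail to reject H0.

U_X = 16, p = 0.876263, fail to reject H0 at alpha = 0.05.


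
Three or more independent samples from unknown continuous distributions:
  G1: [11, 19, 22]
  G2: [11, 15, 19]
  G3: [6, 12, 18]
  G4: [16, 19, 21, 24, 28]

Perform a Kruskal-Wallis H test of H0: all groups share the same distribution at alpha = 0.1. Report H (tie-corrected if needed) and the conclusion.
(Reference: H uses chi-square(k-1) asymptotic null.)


Step 1: Combine all N = 14 observations and assign midranks.
sorted (value, group, rank): (6,G3,1), (11,G1,2.5), (11,G2,2.5), (12,G3,4), (15,G2,5), (16,G4,6), (18,G3,7), (19,G1,9), (19,G2,9), (19,G4,9), (21,G4,11), (22,G1,12), (24,G4,13), (28,G4,14)
Step 2: Sum ranks within each group.
R_1 = 23.5 (n_1 = 3)
R_2 = 16.5 (n_2 = 3)
R_3 = 12 (n_3 = 3)
R_4 = 53 (n_4 = 5)
Step 3: H = 12/(N(N+1)) * sum(R_i^2/n_i) - 3(N+1)
     = 12/(14*15) * (23.5^2/3 + 16.5^2/3 + 12^2/3 + 53^2/5) - 3*15
     = 0.057143 * 884.633 - 45
     = 5.550476.
Step 4: Ties present; correction factor C = 1 - 30/(14^3 - 14) = 0.989011. Corrected H = 5.550476 / 0.989011 = 5.612148.
Step 5: Under H0, H ~ chi^2(3); p-value = 0.132083.
Step 6: alpha = 0.1. fail to reject H0.

H = 5.6121, df = 3, p = 0.132083, fail to reject H0.


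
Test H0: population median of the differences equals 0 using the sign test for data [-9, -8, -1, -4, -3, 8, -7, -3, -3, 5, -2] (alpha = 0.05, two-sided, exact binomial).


Step 1: Discard zero differences. Original n = 11; n_eff = number of nonzero differences = 11.
Nonzero differences (with sign): -9, -8, -1, -4, -3, +8, -7, -3, -3, +5, -2
Step 2: Count signs: positive = 2, negative = 9.
Step 3: Under H0: P(positive) = 0.5, so the number of positives S ~ Bin(11, 0.5).
Step 4: Two-sided exact p-value = sum of Bin(11,0.5) probabilities at or below the observed probability = 0.065430.
Step 5: alpha = 0.05. fail to reject H0.

n_eff = 11, pos = 2, neg = 9, p = 0.065430, fail to reject H0.


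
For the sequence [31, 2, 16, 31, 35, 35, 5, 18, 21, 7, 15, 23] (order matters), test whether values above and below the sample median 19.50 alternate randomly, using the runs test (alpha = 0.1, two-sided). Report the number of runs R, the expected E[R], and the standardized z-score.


Step 1: Compute median = 19.50; label A = above, B = below.
Labels in order: ABBAAABBABBA  (n_A = 6, n_B = 6)
Step 2: Count runs R = 7.
Step 3: Under H0 (random ordering), E[R] = 2*n_A*n_B/(n_A+n_B) + 1 = 2*6*6/12 + 1 = 7.0000.
        Var[R] = 2*n_A*n_B*(2*n_A*n_B - n_A - n_B) / ((n_A+n_B)^2 * (n_A+n_B-1)) = 4320/1584 = 2.7273.
        SD[R] = 1.6514.
Step 4: R = E[R], so z = 0 with no continuity correction.
Step 5: Two-sided p-value via normal approximation = 2*(1 - Phi(|z|)) = 1.000000.
Step 6: alpha = 0.1. fail to reject H0.

R = 7, z = 0.0000, p = 1.000000, fail to reject H0.


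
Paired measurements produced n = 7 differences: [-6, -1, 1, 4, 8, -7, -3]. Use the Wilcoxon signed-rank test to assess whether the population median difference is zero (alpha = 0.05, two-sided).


Step 1: Drop any zero differences (none here) and take |d_i|.
|d| = [6, 1, 1, 4, 8, 7, 3]
Step 2: Midrank |d_i| (ties get averaged ranks).
ranks: |6|->5, |1|->1.5, |1|->1.5, |4|->4, |8|->7, |7|->6, |3|->3
Step 3: Attach original signs; sum ranks with positive sign and with negative sign.
W+ = 1.5 + 4 + 7 = 12.5
W- = 5 + 1.5 + 6 + 3 = 15.5
(Check: W+ + W- = 28 should equal n(n+1)/2 = 28.)
Step 4: Test statistic W = min(W+, W-) = 12.5.
Step 5: Ties in |d|, so use the tie-corrected normal approximation.
        E[W] = n(n+1)/4 = 7*8/4 = 14.
        Tie groups: |d|=1 (t=2); sum(t^3 - t) = 6.
        Var[W] = n(n+1)(2n+1)/24 - sum(t^3-t)/48 = 840/24 - 6/48 = 34.875.
        z = (W - E[W]) / sqrt(Var[W]) = (12.5 - 14) / 5.9055 = -0.2540.
        Two-sided p = 2*Phi(z) = 0.799495.
Step 6: alpha = 0.05. fail to reject H0.

W+ = 12.5, W- = 15.5, W = min = 12.5, p = 0.799495, fail to reject H0.


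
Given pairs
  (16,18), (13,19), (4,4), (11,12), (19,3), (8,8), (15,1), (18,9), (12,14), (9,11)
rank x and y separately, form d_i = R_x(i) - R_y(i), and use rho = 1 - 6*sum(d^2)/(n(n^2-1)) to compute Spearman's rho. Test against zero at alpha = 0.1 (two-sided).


Step 1: Rank x and y separately (midranks; no ties here).
rank(x): 16->8, 13->6, 4->1, 11->4, 19->10, 8->2, 15->7, 18->9, 12->5, 9->3
rank(y): 18->9, 19->10, 4->3, 12->7, 3->2, 8->4, 1->1, 9->5, 14->8, 11->6
Step 2: d_i = R_x(i) - R_y(i); compute d_i^2.
  (8-9)^2=1, (6-10)^2=16, (1-3)^2=4, (4-7)^2=9, (10-2)^2=64, (2-4)^2=4, (7-1)^2=36, (9-5)^2=16, (5-8)^2=9, (3-6)^2=9
sum(d^2) = 168.
Step 3: rho = 1 - 6*168 / (10*(10^2 - 1)) = 1 - 1008/990 = -0.018182.
Step 4: Under H0, t = rho * sqrt((n-2)/(1-rho^2)) = -0.0514 ~ t(8).
Step 5: Two-sided p-value from the t-distribution with 8 df = 0.960240.
Step 6: alpha = 0.1. fail to reject H0.

rho = -0.0182, p = 0.960240, fail to reject H0 at alpha = 0.1.


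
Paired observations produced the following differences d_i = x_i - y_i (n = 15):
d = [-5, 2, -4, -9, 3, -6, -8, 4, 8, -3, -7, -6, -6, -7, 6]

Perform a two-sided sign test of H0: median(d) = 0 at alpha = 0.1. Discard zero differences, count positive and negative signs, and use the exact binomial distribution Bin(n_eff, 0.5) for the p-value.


Step 1: Discard zero differences. Original n = 15; n_eff = number of nonzero differences = 15.
Nonzero differences (with sign): -5, +2, -4, -9, +3, -6, -8, +4, +8, -3, -7, -6, -6, -7, +6
Step 2: Count signs: positive = 5, negative = 10.
Step 3: Under H0: P(positive) = 0.5, so the number of positives S ~ Bin(15, 0.5).
Step 4: Two-sided exact p-value = sum of Bin(15,0.5) probabilities at or below the observed probability = 0.301758.
Step 5: alpha = 0.1. fail to reject H0.

n_eff = 15, pos = 5, neg = 10, p = 0.301758, fail to reject H0.


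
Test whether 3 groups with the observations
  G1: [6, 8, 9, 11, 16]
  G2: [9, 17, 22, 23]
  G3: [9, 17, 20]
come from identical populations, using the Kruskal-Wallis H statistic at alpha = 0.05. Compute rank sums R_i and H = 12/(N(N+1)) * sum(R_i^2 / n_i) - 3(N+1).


Step 1: Combine all N = 12 observations and assign midranks.
sorted (value, group, rank): (6,G1,1), (8,G1,2), (9,G1,4), (9,G2,4), (9,G3,4), (11,G1,6), (16,G1,7), (17,G2,8.5), (17,G3,8.5), (20,G3,10), (22,G2,11), (23,G2,12)
Step 2: Sum ranks within each group.
R_1 = 20 (n_1 = 5)
R_2 = 35.5 (n_2 = 4)
R_3 = 22.5 (n_3 = 3)
Step 3: H = 12/(N(N+1)) * sum(R_i^2/n_i) - 3(N+1)
     = 12/(12*13) * (20^2/5 + 35.5^2/4 + 22.5^2/3) - 3*13
     = 0.076923 * 563.812 - 39
     = 4.370192.
Step 4: Ties present; correction factor C = 1 - 30/(12^3 - 12) = 0.982517. Corrected H = 4.370192 / 0.982517 = 4.447954.
Step 5: Under H0, H ~ chi^2(2); p-value = 0.108178.
Step 6: alpha = 0.05. fail to reject H0.

H = 4.4480, df = 2, p = 0.108178, fail to reject H0.


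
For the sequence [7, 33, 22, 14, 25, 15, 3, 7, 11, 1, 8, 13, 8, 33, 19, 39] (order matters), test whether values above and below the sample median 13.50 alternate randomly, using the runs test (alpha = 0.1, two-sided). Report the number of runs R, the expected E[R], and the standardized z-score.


Step 1: Compute median = 13.50; label A = above, B = below.
Labels in order: BAAAAABBBBBBBAAA  (n_A = 8, n_B = 8)
Step 2: Count runs R = 4.
Step 3: Under H0 (random ordering), E[R] = 2*n_A*n_B/(n_A+n_B) + 1 = 2*8*8/16 + 1 = 9.0000.
        Var[R] = 2*n_A*n_B*(2*n_A*n_B - n_A - n_B) / ((n_A+n_B)^2 * (n_A+n_B-1)) = 14336/3840 = 3.7333.
        SD[R] = 1.9322.
Step 4: Continuity-corrected z = (R + 0.5 - E[R]) / SD[R] = (4 + 0.5 - 9.0000) / 1.9322 = -2.3290.
Step 5: Two-sided p-value via normal approximation = 2*(1 - Phi(|z|)) = 0.019861.
Step 6: alpha = 0.1. reject H0.

R = 4, z = -2.3290, p = 0.019861, reject H0.


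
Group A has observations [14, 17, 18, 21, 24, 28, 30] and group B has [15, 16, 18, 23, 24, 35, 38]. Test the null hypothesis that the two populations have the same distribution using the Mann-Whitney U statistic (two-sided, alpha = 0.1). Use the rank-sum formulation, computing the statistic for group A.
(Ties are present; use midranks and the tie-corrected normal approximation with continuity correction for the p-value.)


Step 1: Combine and sort all 14 observations; assign midranks.
sorted (value, group): (14,X), (15,Y), (16,Y), (17,X), (18,X), (18,Y), (21,X), (23,Y), (24,X), (24,Y), (28,X), (30,X), (35,Y), (38,Y)
ranks: 14->1, 15->2, 16->3, 17->4, 18->5.5, 18->5.5, 21->7, 23->8, 24->9.5, 24->9.5, 28->11, 30->12, 35->13, 38->14
Step 2: Rank sum for X: R1 = 1 + 4 + 5.5 + 7 + 9.5 + 11 + 12 = 50.
Step 3: U_X = R1 - n1(n1+1)/2 = 50 - 7*8/2 = 50 - 28 = 22.
       U_Y = n1*n2 - U_X = 49 - 22 = 27.
Step 4: Ties are present, so use the tie-corrected normal approximation (with continuity correction) for the p-value.
Step 5: p-value = 0.797863; compare to alpha = 0.1. fail to reject H0.

U_X = 22, p = 0.797863, fail to reject H0 at alpha = 0.1.


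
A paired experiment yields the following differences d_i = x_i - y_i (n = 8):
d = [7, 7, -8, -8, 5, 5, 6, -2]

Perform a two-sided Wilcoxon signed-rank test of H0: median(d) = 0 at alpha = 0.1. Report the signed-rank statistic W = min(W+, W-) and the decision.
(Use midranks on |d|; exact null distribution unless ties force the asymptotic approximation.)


Step 1: Drop any zero differences (none here) and take |d_i|.
|d| = [7, 7, 8, 8, 5, 5, 6, 2]
Step 2: Midrank |d_i| (ties get averaged ranks).
ranks: |7|->5.5, |7|->5.5, |8|->7.5, |8|->7.5, |5|->2.5, |5|->2.5, |6|->4, |2|->1
Step 3: Attach original signs; sum ranks with positive sign and with negative sign.
W+ = 5.5 + 5.5 + 2.5 + 2.5 + 4 = 20
W- = 7.5 + 7.5 + 1 = 16
(Check: W+ + W- = 36 should equal n(n+1)/2 = 36.)
Step 4: Test statistic W = min(W+, W-) = 16.
Step 5: Ties in |d|, so use the tie-corrected normal approximation.
        E[W] = n(n+1)/4 = 8*9/4 = 18.
        Tie groups: |d|=5 (t=2), |d|=7 (t=2), |d|=8 (t=2); sum(t^3 - t) = 18.
        Var[W] = n(n+1)(2n+1)/24 - sum(t^3-t)/48 = 1224/24 - 18/48 = 50.625.
        z = (W - E[W]) / sqrt(Var[W]) = (16 - 18) / 7.1151 = -0.2811.
        Two-sided p = 2*Phi(z) = 0.778640.
Step 6: alpha = 0.1. fail to reject H0.

W+ = 20, W- = 16, W = min = 16, p = 0.778640, fail to reject H0.


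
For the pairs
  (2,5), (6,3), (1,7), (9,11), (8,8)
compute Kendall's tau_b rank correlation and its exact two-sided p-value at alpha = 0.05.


Step 1: Enumerate the 10 unordered pairs (i,j) with i<j and classify each by sign(x_j-x_i) * sign(y_j-y_i).
  (1,2):dx=+4,dy=-2->D; (1,3):dx=-1,dy=+2->D; (1,4):dx=+7,dy=+6->C; (1,5):dx=+6,dy=+3->C
  (2,3):dx=-5,dy=+4->D; (2,4):dx=+3,dy=+8->C; (2,5):dx=+2,dy=+5->C; (3,4):dx=+8,dy=+4->C
  (3,5):dx=+7,dy=+1->C; (4,5):dx=-1,dy=-3->C
Step 2: C = 7, D = 3, total pairs = 10.
Step 3: tau = (C - D)/(n(n-1)/2) = (7 - 3)/10 = 0.400000.
Step 4: Exact two-sided p-value (enumerate n! = 120 permutations of y under H0): p = 0.483333.
Step 5: alpha = 0.05. fail to reject H0.

tau_b = 0.4000 (C=7, D=3), p = 0.483333, fail to reject H0.


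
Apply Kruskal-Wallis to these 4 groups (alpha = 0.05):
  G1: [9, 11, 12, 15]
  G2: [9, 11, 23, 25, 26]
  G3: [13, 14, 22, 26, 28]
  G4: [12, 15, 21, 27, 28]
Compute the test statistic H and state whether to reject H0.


Step 1: Combine all N = 19 observations and assign midranks.
sorted (value, group, rank): (9,G1,1.5), (9,G2,1.5), (11,G1,3.5), (11,G2,3.5), (12,G1,5.5), (12,G4,5.5), (13,G3,7), (14,G3,8), (15,G1,9.5), (15,G4,9.5), (21,G4,11), (22,G3,12), (23,G2,13), (25,G2,14), (26,G2,15.5), (26,G3,15.5), (27,G4,17), (28,G3,18.5), (28,G4,18.5)
Step 2: Sum ranks within each group.
R_1 = 20 (n_1 = 4)
R_2 = 47.5 (n_2 = 5)
R_3 = 61 (n_3 = 5)
R_4 = 61.5 (n_4 = 5)
Step 3: H = 12/(N(N+1)) * sum(R_i^2/n_i) - 3(N+1)
     = 12/(19*20) * (20^2/4 + 47.5^2/5 + 61^2/5 + 61.5^2/5) - 3*20
     = 0.031579 * 2051.9 - 60
     = 4.796842.
Step 4: Ties present; correction factor C = 1 - 36/(19^3 - 19) = 0.994737. Corrected H = 4.796842 / 0.994737 = 4.822222.
Step 5: Under H0, H ~ chi^2(3); p-value = 0.185287.
Step 6: alpha = 0.05. fail to reject H0.

H = 4.8222, df = 3, p = 0.185287, fail to reject H0.


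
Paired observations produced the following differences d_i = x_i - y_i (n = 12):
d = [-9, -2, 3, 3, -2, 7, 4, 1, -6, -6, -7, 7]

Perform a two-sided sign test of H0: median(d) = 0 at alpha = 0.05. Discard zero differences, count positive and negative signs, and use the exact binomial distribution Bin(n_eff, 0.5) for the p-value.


Step 1: Discard zero differences. Original n = 12; n_eff = number of nonzero differences = 12.
Nonzero differences (with sign): -9, -2, +3, +3, -2, +7, +4, +1, -6, -6, -7, +7
Step 2: Count signs: positive = 6, negative = 6.
Step 3: Under H0: P(positive) = 0.5, so the number of positives S ~ Bin(12, 0.5).
Step 4: Two-sided exact p-value = sum of Bin(12,0.5) probabilities at or below the observed probability = 1.000000.
Step 5: alpha = 0.05. fail to reject H0.

n_eff = 12, pos = 6, neg = 6, p = 1.000000, fail to reject H0.


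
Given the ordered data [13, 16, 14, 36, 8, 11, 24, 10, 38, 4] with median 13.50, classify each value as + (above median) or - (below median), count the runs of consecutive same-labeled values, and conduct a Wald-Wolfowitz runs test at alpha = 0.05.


Step 1: Compute median = 13.50; label A = above, B = below.
Labels in order: BAAABBABAB  (n_A = 5, n_B = 5)
Step 2: Count runs R = 7.
Step 3: Under H0 (random ordering), E[R] = 2*n_A*n_B/(n_A+n_B) + 1 = 2*5*5/10 + 1 = 6.0000.
        Var[R] = 2*n_A*n_B*(2*n_A*n_B - n_A - n_B) / ((n_A+n_B)^2 * (n_A+n_B-1)) = 2000/900 = 2.2222.
        SD[R] = 1.4907.
Step 4: Continuity-corrected z = (R - 0.5 - E[R]) / SD[R] = (7 - 0.5 - 6.0000) / 1.4907 = 0.3354.
Step 5: Two-sided p-value via normal approximation = 2*(1 - Phi(|z|)) = 0.737316.
Step 6: alpha = 0.05. fail to reject H0.

R = 7, z = 0.3354, p = 0.737316, fail to reject H0.


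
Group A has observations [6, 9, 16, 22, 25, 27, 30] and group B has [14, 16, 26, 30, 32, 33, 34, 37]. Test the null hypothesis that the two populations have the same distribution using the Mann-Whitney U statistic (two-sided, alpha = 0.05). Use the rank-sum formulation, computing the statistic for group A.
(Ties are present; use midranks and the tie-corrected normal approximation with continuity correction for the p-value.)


Step 1: Combine and sort all 15 observations; assign midranks.
sorted (value, group): (6,X), (9,X), (14,Y), (16,X), (16,Y), (22,X), (25,X), (26,Y), (27,X), (30,X), (30,Y), (32,Y), (33,Y), (34,Y), (37,Y)
ranks: 6->1, 9->2, 14->3, 16->4.5, 16->4.5, 22->6, 25->7, 26->8, 27->9, 30->10.5, 30->10.5, 32->12, 33->13, 34->14, 37->15
Step 2: Rank sum for X: R1 = 1 + 2 + 4.5 + 6 + 7 + 9 + 10.5 = 40.
Step 3: U_X = R1 - n1(n1+1)/2 = 40 - 7*8/2 = 40 - 28 = 12.
       U_Y = n1*n2 - U_X = 56 - 12 = 44.
Step 4: Ties are present, so use the tie-corrected normal approximation (with continuity correction) for the p-value.
Step 5: p-value = 0.072337; compare to alpha = 0.05. fail to reject H0.

U_X = 12, p = 0.072337, fail to reject H0 at alpha = 0.05.


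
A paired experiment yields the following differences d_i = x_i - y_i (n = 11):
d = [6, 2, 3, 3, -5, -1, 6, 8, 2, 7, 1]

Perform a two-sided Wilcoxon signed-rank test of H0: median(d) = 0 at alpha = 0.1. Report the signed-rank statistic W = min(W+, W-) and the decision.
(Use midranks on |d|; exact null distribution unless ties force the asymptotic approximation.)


Step 1: Drop any zero differences (none here) and take |d_i|.
|d| = [6, 2, 3, 3, 5, 1, 6, 8, 2, 7, 1]
Step 2: Midrank |d_i| (ties get averaged ranks).
ranks: |6|->8.5, |2|->3.5, |3|->5.5, |3|->5.5, |5|->7, |1|->1.5, |6|->8.5, |8|->11, |2|->3.5, |7|->10, |1|->1.5
Step 3: Attach original signs; sum ranks with positive sign and with negative sign.
W+ = 8.5 + 3.5 + 5.5 + 5.5 + 8.5 + 11 + 3.5 + 10 + 1.5 = 57.5
W- = 7 + 1.5 = 8.5
(Check: W+ + W- = 66 should equal n(n+1)/2 = 66.)
Step 4: Test statistic W = min(W+, W-) = 8.5.
Step 5: Ties in |d|, so use the tie-corrected normal approximation.
        E[W] = n(n+1)/4 = 11*12/4 = 33.
        Tie groups: |d|=1 (t=2), |d|=2 (t=2), |d|=3 (t=2), |d|=6 (t=2); sum(t^3 - t) = 24.
        Var[W] = n(n+1)(2n+1)/24 - sum(t^3-t)/48 = 3036/24 - 24/48 = 126.
        z = (W - E[W]) / sqrt(Var[W]) = (8.5 - 33) / 11.2250 = -2.1826.
        Two-sided p = 2*Phi(z) = 0.029063.
Step 6: alpha = 0.1. reject H0.

W+ = 57.5, W- = 8.5, W = min = 8.5, p = 0.029063, reject H0.


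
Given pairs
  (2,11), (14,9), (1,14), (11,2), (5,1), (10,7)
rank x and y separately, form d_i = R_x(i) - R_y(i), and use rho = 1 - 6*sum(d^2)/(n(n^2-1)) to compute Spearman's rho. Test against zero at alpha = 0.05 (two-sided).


Step 1: Rank x and y separately (midranks; no ties here).
rank(x): 2->2, 14->6, 1->1, 11->5, 5->3, 10->4
rank(y): 11->5, 9->4, 14->6, 2->2, 1->1, 7->3
Step 2: d_i = R_x(i) - R_y(i); compute d_i^2.
  (2-5)^2=9, (6-4)^2=4, (1-6)^2=25, (5-2)^2=9, (3-1)^2=4, (4-3)^2=1
sum(d^2) = 52.
Step 3: rho = 1 - 6*52 / (6*(6^2 - 1)) = 1 - 312/210 = -0.485714.
Step 4: Under H0, t = rho * sqrt((n-2)/(1-rho^2)) = -1.1113 ~ t(4).
Step 5: Two-sided p-value from the t-distribution with 4 df = 0.328723.
Step 6: alpha = 0.05. fail to reject H0.

rho = -0.4857, p = 0.328723, fail to reject H0 at alpha = 0.05.


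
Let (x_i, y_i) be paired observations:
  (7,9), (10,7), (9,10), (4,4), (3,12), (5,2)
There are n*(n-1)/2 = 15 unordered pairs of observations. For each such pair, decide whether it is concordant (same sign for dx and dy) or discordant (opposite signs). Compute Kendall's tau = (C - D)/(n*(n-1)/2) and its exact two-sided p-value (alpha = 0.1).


Step 1: Enumerate the 15 unordered pairs (i,j) with i<j and classify each by sign(x_j-x_i) * sign(y_j-y_i).
  (1,2):dx=+3,dy=-2->D; (1,3):dx=+2,dy=+1->C; (1,4):dx=-3,dy=-5->C; (1,5):dx=-4,dy=+3->D
  (1,6):dx=-2,dy=-7->C; (2,3):dx=-1,dy=+3->D; (2,4):dx=-6,dy=-3->C; (2,5):dx=-7,dy=+5->D
  (2,6):dx=-5,dy=-5->C; (3,4):dx=-5,dy=-6->C; (3,5):dx=-6,dy=+2->D; (3,6):dx=-4,dy=-8->C
  (4,5):dx=-1,dy=+8->D; (4,6):dx=+1,dy=-2->D; (5,6):dx=+2,dy=-10->D
Step 2: C = 7, D = 8, total pairs = 15.
Step 3: tau = (C - D)/(n(n-1)/2) = (7 - 8)/15 = -0.066667.
Step 4: Exact two-sided p-value (enumerate n! = 720 permutations of y under H0): p = 1.000000.
Step 5: alpha = 0.1. fail to reject H0.

tau_b = -0.0667 (C=7, D=8), p = 1.000000, fail to reject H0.


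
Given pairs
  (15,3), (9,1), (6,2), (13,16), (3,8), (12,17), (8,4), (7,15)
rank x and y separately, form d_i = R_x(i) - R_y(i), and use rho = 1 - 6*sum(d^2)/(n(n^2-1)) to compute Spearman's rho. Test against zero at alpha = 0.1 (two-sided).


Step 1: Rank x and y separately (midranks; no ties here).
rank(x): 15->8, 9->5, 6->2, 13->7, 3->1, 12->6, 8->4, 7->3
rank(y): 3->3, 1->1, 2->2, 16->7, 8->5, 17->8, 4->4, 15->6
Step 2: d_i = R_x(i) - R_y(i); compute d_i^2.
  (8-3)^2=25, (5-1)^2=16, (2-2)^2=0, (7-7)^2=0, (1-5)^2=16, (6-8)^2=4, (4-4)^2=0, (3-6)^2=9
sum(d^2) = 70.
Step 3: rho = 1 - 6*70 / (8*(8^2 - 1)) = 1 - 420/504 = 0.166667.
Step 4: Under H0, t = rho * sqrt((n-2)/(1-rho^2)) = 0.4140 ~ t(6).
Step 5: Two-sided p-value from the t-distribution with 6 df = 0.693239.
Step 6: alpha = 0.1. fail to reject H0.

rho = 0.1667, p = 0.693239, fail to reject H0 at alpha = 0.1.


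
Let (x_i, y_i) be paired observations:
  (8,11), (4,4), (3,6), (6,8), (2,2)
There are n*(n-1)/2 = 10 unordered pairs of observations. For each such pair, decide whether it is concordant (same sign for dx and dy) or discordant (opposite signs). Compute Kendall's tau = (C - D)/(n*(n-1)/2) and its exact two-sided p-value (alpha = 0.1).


Step 1: Enumerate the 10 unordered pairs (i,j) with i<j and classify each by sign(x_j-x_i) * sign(y_j-y_i).
  (1,2):dx=-4,dy=-7->C; (1,3):dx=-5,dy=-5->C; (1,4):dx=-2,dy=-3->C; (1,5):dx=-6,dy=-9->C
  (2,3):dx=-1,dy=+2->D; (2,4):dx=+2,dy=+4->C; (2,5):dx=-2,dy=-2->C; (3,4):dx=+3,dy=+2->C
  (3,5):dx=-1,dy=-4->C; (4,5):dx=-4,dy=-6->C
Step 2: C = 9, D = 1, total pairs = 10.
Step 3: tau = (C - D)/(n(n-1)/2) = (9 - 1)/10 = 0.800000.
Step 4: Exact two-sided p-value (enumerate n! = 120 permutations of y under H0): p = 0.083333.
Step 5: alpha = 0.1. reject H0.

tau_b = 0.8000 (C=9, D=1), p = 0.083333, reject H0.


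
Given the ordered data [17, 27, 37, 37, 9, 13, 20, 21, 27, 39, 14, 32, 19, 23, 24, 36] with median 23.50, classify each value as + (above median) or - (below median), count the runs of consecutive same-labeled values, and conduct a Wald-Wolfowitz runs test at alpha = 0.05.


Step 1: Compute median = 23.50; label A = above, B = below.
Labels in order: BAAABBBBAABABBAA  (n_A = 8, n_B = 8)
Step 2: Count runs R = 8.
Step 3: Under H0 (random ordering), E[R] = 2*n_A*n_B/(n_A+n_B) + 1 = 2*8*8/16 + 1 = 9.0000.
        Var[R] = 2*n_A*n_B*(2*n_A*n_B - n_A - n_B) / ((n_A+n_B)^2 * (n_A+n_B-1)) = 14336/3840 = 3.7333.
        SD[R] = 1.9322.
Step 4: Continuity-corrected z = (R + 0.5 - E[R]) / SD[R] = (8 + 0.5 - 9.0000) / 1.9322 = -0.2588.
Step 5: Two-sided p-value via normal approximation = 2*(1 - Phi(|z|)) = 0.795809.
Step 6: alpha = 0.05. fail to reject H0.

R = 8, z = -0.2588, p = 0.795809, fail to reject H0.


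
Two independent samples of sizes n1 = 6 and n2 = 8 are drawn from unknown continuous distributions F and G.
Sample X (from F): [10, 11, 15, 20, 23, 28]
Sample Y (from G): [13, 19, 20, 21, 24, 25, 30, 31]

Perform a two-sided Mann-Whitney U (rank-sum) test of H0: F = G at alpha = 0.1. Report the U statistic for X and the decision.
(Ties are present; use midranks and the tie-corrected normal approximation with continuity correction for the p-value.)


Step 1: Combine and sort all 14 observations; assign midranks.
sorted (value, group): (10,X), (11,X), (13,Y), (15,X), (19,Y), (20,X), (20,Y), (21,Y), (23,X), (24,Y), (25,Y), (28,X), (30,Y), (31,Y)
ranks: 10->1, 11->2, 13->3, 15->4, 19->5, 20->6.5, 20->6.5, 21->8, 23->9, 24->10, 25->11, 28->12, 30->13, 31->14
Step 2: Rank sum for X: R1 = 1 + 2 + 4 + 6.5 + 9 + 12 = 34.5.
Step 3: U_X = R1 - n1(n1+1)/2 = 34.5 - 6*7/2 = 34.5 - 21 = 13.5.
       U_Y = n1*n2 - U_X = 48 - 13.5 = 34.5.
Step 4: Ties are present, so use the tie-corrected normal approximation (with continuity correction) for the p-value.
Step 5: p-value = 0.196213; compare to alpha = 0.1. fail to reject H0.

U_X = 13.5, p = 0.196213, fail to reject H0 at alpha = 0.1.


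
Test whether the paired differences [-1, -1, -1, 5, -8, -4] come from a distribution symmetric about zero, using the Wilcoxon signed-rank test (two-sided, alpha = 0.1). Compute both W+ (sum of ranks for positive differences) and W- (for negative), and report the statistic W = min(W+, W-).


Step 1: Drop any zero differences (none here) and take |d_i|.
|d| = [1, 1, 1, 5, 8, 4]
Step 2: Midrank |d_i| (ties get averaged ranks).
ranks: |1|->2, |1|->2, |1|->2, |5|->5, |8|->6, |4|->4
Step 3: Attach original signs; sum ranks with positive sign and with negative sign.
W+ = 5 = 5
W- = 2 + 2 + 2 + 6 + 4 = 16
(Check: W+ + W- = 21 should equal n(n+1)/2 = 21.)
Step 4: Test statistic W = min(W+, W-) = 5.
Step 5: Ties in |d|, so use the tie-corrected normal approximation.
        E[W] = n(n+1)/4 = 6*7/4 = 10.5.
        Tie groups: |d|=1 (t=3); sum(t^3 - t) = 24.
        Var[W] = n(n+1)(2n+1)/24 - sum(t^3-t)/48 = 546/24 - 24/48 = 22.25.
        z = (W - E[W]) / sqrt(Var[W]) = (5 - 10.5) / 4.7170 = -1.1660.
        Two-sided p = 2*Phi(z) = 0.243615.
Step 6: alpha = 0.1. fail to reject H0.

W+ = 5, W- = 16, W = min = 5, p = 0.243615, fail to reject H0.


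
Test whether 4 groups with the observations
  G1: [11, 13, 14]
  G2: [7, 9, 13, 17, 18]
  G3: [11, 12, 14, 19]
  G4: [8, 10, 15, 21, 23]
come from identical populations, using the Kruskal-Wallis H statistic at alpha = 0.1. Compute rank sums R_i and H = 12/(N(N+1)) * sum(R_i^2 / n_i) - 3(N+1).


Step 1: Combine all N = 17 observations and assign midranks.
sorted (value, group, rank): (7,G2,1), (8,G4,2), (9,G2,3), (10,G4,4), (11,G1,5.5), (11,G3,5.5), (12,G3,7), (13,G1,8.5), (13,G2,8.5), (14,G1,10.5), (14,G3,10.5), (15,G4,12), (17,G2,13), (18,G2,14), (19,G3,15), (21,G4,16), (23,G4,17)
Step 2: Sum ranks within each group.
R_1 = 24.5 (n_1 = 3)
R_2 = 39.5 (n_2 = 5)
R_3 = 38 (n_3 = 4)
R_4 = 51 (n_4 = 5)
Step 3: H = 12/(N(N+1)) * sum(R_i^2/n_i) - 3(N+1)
     = 12/(17*18) * (24.5^2/3 + 39.5^2/5 + 38^2/4 + 51^2/5) - 3*18
     = 0.039216 * 1393.33 - 54
     = 0.640523.
Step 4: Ties present; correction factor C = 1 - 18/(17^3 - 17) = 0.996324. Corrected H = 0.640523 / 0.996324 = 0.642886.
Step 5: Under H0, H ~ chi^2(3); p-value = 0.886548.
Step 6: alpha = 0.1. fail to reject H0.

H = 0.6429, df = 3, p = 0.886548, fail to reject H0.


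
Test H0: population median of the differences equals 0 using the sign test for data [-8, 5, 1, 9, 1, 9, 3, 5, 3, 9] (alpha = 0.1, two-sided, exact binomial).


Step 1: Discard zero differences. Original n = 10; n_eff = number of nonzero differences = 10.
Nonzero differences (with sign): -8, +5, +1, +9, +1, +9, +3, +5, +3, +9
Step 2: Count signs: positive = 9, negative = 1.
Step 3: Under H0: P(positive) = 0.5, so the number of positives S ~ Bin(10, 0.5).
Step 4: Two-sided exact p-value = sum of Bin(10,0.5) probabilities at or below the observed probability = 0.021484.
Step 5: alpha = 0.1. reject H0.

n_eff = 10, pos = 9, neg = 1, p = 0.021484, reject H0.


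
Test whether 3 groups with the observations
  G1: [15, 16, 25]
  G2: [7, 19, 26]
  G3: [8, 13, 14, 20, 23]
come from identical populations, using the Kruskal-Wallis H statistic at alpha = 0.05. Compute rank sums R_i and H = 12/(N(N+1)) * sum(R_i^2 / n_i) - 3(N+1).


Step 1: Combine all N = 11 observations and assign midranks.
sorted (value, group, rank): (7,G2,1), (8,G3,2), (13,G3,3), (14,G3,4), (15,G1,5), (16,G1,6), (19,G2,7), (20,G3,8), (23,G3,9), (25,G1,10), (26,G2,11)
Step 2: Sum ranks within each group.
R_1 = 21 (n_1 = 3)
R_2 = 19 (n_2 = 3)
R_3 = 26 (n_3 = 5)
Step 3: H = 12/(N(N+1)) * sum(R_i^2/n_i) - 3(N+1)
     = 12/(11*12) * (21^2/3 + 19^2/3 + 26^2/5) - 3*12
     = 0.090909 * 402.533 - 36
     = 0.593939.
Step 4: No ties, so H is used without correction.
Step 5: Under H0, H ~ chi^2(2); p-value = 0.743067.
Step 6: alpha = 0.05. fail to reject H0.

H = 0.5939, df = 2, p = 0.743067, fail to reject H0.
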